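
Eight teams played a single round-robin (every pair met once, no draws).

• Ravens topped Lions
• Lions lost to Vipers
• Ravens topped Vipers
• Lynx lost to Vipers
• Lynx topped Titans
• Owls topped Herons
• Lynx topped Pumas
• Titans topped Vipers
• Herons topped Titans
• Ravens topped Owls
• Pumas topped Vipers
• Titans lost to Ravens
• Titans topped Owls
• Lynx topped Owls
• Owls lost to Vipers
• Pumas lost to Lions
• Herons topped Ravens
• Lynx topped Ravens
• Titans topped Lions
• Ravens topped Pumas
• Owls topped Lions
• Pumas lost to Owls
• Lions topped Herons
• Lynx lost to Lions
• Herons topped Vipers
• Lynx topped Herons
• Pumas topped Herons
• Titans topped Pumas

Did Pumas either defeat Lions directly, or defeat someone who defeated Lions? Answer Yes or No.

Pumas did not beat Lions directly.
Pumas beat Herons, Vipers. Of those, Vipers beat Lions.

Yes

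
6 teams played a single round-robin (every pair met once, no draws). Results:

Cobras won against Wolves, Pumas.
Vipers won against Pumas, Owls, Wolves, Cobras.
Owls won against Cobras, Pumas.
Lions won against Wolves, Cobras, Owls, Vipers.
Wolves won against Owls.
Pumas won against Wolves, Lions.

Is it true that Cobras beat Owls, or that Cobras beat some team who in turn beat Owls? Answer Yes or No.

Cobras did not beat Owls directly.
Cobras beat Pumas, Wolves. Of those, Wolves beat Owls.

Yes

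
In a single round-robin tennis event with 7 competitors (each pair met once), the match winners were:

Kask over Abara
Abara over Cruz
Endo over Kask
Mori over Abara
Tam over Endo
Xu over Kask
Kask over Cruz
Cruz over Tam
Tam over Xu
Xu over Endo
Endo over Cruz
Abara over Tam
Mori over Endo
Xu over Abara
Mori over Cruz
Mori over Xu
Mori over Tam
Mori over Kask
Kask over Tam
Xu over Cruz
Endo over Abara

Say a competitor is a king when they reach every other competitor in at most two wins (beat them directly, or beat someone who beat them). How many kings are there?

Kask cannot reach Mori in two steps.
Endo cannot reach Xu, Mori in two steps.
Xu cannot reach Mori in two steps.
Tam cannot reach Mori in two steps.
Abara cannot reach Kask, Mori in two steps.
Mori reaches everyone (king).
Cruz cannot reach Kask, Abara, Mori in two steps.
Kings: Mori — 1.

1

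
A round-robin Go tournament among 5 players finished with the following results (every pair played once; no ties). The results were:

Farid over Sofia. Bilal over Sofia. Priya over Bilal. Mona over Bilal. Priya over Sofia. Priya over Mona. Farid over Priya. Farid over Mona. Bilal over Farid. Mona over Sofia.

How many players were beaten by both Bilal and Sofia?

Bilal beat: Farid, Sofia.
Sofia beat: no one.
No one was beaten by both.

0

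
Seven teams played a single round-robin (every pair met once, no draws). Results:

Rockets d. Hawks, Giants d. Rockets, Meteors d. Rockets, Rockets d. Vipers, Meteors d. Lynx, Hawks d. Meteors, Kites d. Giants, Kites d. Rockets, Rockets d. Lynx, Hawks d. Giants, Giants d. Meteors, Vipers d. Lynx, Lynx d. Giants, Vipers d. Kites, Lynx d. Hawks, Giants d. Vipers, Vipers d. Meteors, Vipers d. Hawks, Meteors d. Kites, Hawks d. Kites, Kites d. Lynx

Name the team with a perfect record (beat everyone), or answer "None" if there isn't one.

Highest win total is Vipers with 4 (out of 6 possible).
Vipers lost to Rockets, Giants, so no team went undefeated.

None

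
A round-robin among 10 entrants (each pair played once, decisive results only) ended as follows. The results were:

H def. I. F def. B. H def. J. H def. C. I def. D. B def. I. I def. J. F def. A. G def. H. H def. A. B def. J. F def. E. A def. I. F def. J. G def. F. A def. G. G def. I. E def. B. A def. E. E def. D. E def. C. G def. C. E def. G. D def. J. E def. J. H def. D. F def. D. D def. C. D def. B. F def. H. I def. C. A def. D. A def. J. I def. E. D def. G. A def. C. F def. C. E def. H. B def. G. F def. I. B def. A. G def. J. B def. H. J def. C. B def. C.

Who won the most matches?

Win totals: A 6, B 6, C 0, D 4, E 6, F 8, G 5, H 5, I 4, J 1.
F leads with 8 wins (next highest: 6).

F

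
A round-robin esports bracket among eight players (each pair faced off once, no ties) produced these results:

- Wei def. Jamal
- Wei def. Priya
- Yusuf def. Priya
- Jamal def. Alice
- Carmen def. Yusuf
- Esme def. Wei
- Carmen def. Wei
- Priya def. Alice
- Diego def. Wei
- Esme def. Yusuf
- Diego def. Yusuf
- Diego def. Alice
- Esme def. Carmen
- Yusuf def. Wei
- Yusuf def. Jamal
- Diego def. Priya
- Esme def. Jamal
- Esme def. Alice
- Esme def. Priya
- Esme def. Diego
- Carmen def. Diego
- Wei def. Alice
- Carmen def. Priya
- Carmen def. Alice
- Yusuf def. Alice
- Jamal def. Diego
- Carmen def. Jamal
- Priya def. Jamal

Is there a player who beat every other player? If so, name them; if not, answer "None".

Esme

Esme has 7 wins out of 7 opponents — a perfect record.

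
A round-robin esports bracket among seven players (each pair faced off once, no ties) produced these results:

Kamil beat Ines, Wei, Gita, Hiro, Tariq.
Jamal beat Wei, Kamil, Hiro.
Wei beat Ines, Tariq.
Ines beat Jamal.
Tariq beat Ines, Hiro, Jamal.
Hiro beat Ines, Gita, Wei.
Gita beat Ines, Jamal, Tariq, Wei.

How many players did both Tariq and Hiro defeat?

Tariq beat: Hiro, Jamal, Ines.
Hiro beat: Gita, Wei, Ines.
Both beat: Ines — 1.

1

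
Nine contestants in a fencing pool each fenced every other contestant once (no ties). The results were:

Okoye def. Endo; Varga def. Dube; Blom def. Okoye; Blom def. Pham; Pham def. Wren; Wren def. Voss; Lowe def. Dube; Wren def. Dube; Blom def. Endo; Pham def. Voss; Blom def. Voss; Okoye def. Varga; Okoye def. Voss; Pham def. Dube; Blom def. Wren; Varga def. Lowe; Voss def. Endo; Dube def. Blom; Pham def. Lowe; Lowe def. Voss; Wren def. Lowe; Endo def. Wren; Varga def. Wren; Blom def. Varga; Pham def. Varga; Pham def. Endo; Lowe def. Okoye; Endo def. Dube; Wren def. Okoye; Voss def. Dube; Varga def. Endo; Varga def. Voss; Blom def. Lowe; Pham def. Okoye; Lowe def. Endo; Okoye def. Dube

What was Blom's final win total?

7

Blom's results: beat Lowe, Okoye, Voss, Endo, Pham, Wren, Varga; lost to Dube.
That is 7 wins.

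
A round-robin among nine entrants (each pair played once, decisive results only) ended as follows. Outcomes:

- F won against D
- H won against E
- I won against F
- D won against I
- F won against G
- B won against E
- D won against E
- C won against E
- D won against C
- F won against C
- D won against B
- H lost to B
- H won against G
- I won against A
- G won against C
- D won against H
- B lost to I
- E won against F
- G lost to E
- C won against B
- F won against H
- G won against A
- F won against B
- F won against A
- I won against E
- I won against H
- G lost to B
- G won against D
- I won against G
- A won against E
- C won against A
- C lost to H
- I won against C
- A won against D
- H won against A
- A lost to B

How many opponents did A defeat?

2

A's results: beat D, E; lost to B, C, F, G, H, I.
That is 2 wins.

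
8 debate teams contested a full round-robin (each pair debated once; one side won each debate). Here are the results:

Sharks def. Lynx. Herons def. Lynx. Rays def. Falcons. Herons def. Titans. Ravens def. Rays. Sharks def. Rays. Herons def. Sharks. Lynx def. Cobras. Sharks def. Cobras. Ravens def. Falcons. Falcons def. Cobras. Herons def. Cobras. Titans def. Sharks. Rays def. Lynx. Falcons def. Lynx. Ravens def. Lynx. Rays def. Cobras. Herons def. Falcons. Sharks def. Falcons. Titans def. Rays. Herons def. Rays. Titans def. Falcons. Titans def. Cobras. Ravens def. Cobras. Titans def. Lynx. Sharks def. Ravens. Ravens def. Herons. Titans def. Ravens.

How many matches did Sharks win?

5

Sharks' results: beat Cobras, Falcons, Lynx, Ravens, Rays; lost to Titans, Herons.
That is 5 wins.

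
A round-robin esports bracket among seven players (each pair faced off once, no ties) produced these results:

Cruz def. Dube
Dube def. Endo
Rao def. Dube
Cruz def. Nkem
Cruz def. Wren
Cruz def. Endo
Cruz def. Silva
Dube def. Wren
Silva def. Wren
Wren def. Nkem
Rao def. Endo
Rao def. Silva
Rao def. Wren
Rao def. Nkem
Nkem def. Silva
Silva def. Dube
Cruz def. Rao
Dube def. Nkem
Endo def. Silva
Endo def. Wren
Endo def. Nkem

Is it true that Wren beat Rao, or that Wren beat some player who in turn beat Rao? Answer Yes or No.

Wren did not beat Rao directly.
Wren beat Nkem, but each of them lost to Rao. No two-step path.

No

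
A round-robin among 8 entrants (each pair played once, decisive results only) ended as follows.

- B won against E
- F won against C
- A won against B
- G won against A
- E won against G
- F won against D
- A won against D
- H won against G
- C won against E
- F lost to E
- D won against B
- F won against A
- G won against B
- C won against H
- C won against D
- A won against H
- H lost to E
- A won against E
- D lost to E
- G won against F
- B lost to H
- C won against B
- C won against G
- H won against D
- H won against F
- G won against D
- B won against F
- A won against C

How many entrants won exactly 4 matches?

Win totals: A 5, B 2, C 5, D 1, E 4, F 3, G 4, H 4.
Exactly 4: E, G, H — 3 entrants.

3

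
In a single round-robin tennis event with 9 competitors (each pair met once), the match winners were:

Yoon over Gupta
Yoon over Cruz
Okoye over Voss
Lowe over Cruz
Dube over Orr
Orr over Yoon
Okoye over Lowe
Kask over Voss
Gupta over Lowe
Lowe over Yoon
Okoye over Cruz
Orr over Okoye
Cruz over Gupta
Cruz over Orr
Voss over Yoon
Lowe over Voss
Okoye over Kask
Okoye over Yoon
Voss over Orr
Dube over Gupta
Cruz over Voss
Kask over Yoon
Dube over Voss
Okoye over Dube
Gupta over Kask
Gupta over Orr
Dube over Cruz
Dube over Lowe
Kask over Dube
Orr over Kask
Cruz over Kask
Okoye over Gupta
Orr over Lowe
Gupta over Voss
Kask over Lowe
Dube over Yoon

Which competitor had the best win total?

Okoye

Win totals: Kask 4, Okoye 7, Orr 4, Yoon 2, Dube 6, Cruz 4, Voss 2, Gupta 4, Lowe 3.
Okoye leads with 7 wins (next highest: 6).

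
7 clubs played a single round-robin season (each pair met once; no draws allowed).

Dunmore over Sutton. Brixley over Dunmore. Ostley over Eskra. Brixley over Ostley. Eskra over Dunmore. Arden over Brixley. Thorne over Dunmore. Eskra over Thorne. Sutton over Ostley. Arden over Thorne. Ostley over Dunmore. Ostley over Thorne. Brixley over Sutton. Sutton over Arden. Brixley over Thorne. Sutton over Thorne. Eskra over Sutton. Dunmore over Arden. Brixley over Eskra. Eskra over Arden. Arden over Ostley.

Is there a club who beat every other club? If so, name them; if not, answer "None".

None

Highest win total is Brixley with 5 (out of 6 possible).
Brixley lost to Arden, so no club went undefeated.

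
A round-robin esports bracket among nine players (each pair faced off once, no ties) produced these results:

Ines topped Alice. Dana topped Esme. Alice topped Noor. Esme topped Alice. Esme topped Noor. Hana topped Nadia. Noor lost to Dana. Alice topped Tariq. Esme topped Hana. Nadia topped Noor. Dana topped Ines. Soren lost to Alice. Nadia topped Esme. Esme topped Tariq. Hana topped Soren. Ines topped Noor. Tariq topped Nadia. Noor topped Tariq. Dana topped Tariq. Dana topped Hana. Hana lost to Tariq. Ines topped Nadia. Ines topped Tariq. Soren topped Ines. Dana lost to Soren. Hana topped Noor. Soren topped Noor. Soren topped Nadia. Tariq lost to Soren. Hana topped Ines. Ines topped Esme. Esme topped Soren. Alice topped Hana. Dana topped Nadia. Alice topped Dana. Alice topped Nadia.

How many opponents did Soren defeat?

Soren's results: beat Tariq, Dana, Noor, Nadia, Ines; lost to Esme, Hana, Alice.
That is 5 wins.

5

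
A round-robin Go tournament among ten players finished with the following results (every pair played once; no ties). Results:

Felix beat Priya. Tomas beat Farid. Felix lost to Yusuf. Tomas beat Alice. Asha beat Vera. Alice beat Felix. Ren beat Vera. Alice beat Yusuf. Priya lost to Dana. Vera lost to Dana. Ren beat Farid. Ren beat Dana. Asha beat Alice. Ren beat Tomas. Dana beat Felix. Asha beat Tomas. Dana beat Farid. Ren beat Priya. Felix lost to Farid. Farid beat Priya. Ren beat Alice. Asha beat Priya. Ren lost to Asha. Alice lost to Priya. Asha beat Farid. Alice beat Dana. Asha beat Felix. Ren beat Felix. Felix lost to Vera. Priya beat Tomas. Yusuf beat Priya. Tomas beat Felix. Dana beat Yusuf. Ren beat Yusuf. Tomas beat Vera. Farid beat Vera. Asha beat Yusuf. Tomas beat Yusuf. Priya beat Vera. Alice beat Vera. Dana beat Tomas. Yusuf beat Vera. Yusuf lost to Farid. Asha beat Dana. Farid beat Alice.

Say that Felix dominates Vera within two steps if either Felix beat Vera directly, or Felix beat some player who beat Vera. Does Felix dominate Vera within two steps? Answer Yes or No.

Yes

Felix did not beat Vera directly.
Felix beat Priya. Of those, Priya beat Vera.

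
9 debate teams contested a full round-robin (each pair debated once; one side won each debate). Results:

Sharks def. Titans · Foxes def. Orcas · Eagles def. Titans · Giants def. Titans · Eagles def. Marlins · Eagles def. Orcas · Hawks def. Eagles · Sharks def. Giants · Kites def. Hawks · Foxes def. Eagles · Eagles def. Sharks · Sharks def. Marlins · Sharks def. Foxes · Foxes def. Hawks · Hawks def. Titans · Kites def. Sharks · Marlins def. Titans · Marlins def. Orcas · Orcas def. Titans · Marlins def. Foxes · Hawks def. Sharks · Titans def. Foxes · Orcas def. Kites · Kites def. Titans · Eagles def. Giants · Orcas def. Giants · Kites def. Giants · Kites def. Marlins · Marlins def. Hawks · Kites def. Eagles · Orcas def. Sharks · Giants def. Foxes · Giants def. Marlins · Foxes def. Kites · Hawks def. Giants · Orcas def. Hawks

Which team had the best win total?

Kites

Win totals: Eagles 5, Sharks 4, Giants 3, Titans 1, Foxes 4, Marlins 4, Hawks 4, Orcas 5, Kites 6.
Kites leads with 6 wins (next highest: 5).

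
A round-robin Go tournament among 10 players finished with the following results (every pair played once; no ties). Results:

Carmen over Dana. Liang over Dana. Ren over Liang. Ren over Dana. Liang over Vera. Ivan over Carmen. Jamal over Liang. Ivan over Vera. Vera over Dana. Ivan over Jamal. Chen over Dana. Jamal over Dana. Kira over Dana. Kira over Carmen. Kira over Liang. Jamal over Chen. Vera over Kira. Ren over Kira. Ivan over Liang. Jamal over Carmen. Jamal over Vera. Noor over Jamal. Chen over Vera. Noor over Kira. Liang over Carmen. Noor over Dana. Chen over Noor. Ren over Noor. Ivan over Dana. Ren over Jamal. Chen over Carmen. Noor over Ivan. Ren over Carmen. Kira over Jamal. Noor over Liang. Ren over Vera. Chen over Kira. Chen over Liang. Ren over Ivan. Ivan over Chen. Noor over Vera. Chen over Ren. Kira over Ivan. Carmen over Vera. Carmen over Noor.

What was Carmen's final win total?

3

Carmen's results: beat Vera, Dana, Noor; lost to Jamal, Kira, Chen, Liang, Ren, Ivan.
That is 3 wins.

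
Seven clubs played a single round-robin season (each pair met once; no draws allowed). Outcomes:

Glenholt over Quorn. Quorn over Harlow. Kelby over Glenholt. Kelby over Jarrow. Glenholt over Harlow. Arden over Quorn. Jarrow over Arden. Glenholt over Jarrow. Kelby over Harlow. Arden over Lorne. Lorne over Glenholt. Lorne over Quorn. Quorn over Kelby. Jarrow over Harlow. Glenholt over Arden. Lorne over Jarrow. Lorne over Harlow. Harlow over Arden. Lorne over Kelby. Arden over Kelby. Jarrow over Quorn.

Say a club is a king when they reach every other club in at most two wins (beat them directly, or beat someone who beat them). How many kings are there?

Lorne reaches everyone (king).
Glenholt reaches everyone (king).
Quorn cannot reach Lorne in two steps.
Kelby cannot reach Lorne in two steps.
Arden reaches everyone (king).
Jarrow cannot reach Glenholt in two steps.
Harlow cannot reach Glenholt, Jarrow in two steps.
Kings: Lorne, Glenholt, Arden — 3.

3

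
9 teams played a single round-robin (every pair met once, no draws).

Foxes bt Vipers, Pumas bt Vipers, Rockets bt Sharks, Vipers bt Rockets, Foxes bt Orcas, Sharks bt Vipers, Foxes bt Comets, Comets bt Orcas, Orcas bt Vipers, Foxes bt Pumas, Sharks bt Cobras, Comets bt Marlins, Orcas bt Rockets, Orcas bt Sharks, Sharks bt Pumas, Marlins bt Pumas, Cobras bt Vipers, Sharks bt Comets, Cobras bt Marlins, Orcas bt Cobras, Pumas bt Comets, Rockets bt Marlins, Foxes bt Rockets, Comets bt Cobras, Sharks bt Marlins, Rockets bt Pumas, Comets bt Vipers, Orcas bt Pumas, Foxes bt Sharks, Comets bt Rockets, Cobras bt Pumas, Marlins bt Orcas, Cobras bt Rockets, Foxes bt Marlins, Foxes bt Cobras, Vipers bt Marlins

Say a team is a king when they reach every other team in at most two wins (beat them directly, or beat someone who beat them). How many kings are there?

1

Orcas cannot reach Foxes in two steps.
Foxes reaches everyone (king).
Marlins cannot reach Foxes in two steps.
Rockets cannot reach Foxes in two steps.
Comets cannot reach Foxes in two steps.
Pumas cannot reach Foxes, Sharks in two steps.
Sharks cannot reach Foxes in two steps.
Vipers cannot reach Foxes, Comets, Cobras in two steps.
Cobras cannot reach Foxes in two steps.
Kings: Foxes — 1.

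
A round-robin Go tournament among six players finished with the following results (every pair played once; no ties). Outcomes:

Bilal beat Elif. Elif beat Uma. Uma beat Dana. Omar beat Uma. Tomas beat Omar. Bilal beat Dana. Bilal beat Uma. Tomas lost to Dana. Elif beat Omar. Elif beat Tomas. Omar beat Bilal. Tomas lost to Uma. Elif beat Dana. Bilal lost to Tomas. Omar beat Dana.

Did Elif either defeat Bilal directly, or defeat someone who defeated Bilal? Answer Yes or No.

Yes

Elif did not beat Bilal directly.
Elif beat Omar, Dana, Tomas, Uma. Of those, Omar beat Bilal.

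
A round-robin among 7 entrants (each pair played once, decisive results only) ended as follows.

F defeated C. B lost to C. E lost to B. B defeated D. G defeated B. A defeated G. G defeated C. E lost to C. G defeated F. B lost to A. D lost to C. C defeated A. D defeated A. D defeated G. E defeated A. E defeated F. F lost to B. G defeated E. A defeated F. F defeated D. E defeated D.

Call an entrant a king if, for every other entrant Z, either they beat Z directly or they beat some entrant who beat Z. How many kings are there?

7

A reaches everyone (king).
B reaches everyone (king).
C reaches everyone (king).
D reaches everyone (king).
E reaches everyone (king).
F reaches everyone (king).
G reaches everyone (king).
Kings: A, B, C, D, E, F, G — 7.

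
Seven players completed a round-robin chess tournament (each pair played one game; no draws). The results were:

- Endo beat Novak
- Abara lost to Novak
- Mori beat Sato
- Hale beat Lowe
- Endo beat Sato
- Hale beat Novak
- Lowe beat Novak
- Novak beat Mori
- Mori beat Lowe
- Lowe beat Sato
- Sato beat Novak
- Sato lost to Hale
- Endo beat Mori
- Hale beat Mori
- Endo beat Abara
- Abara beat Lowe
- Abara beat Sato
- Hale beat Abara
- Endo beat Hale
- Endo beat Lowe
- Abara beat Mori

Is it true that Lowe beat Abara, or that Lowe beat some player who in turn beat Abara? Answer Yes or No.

Yes

Lowe did not beat Abara directly.
Lowe beat Novak, Sato. Of those, Novak beat Abara.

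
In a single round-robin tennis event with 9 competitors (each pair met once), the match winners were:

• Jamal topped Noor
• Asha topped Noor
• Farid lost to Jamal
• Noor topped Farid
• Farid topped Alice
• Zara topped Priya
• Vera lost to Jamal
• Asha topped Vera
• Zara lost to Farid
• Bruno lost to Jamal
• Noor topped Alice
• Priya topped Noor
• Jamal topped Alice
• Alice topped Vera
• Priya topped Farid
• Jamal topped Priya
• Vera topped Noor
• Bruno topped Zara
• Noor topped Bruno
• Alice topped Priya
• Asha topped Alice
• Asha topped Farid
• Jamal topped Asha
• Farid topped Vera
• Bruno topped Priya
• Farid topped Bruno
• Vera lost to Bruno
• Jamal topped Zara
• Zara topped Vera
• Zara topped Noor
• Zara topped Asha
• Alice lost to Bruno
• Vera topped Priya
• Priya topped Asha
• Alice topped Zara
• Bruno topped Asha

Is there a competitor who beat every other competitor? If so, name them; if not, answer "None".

Jamal has 8 wins out of 8 opponents — a perfect record.

Jamal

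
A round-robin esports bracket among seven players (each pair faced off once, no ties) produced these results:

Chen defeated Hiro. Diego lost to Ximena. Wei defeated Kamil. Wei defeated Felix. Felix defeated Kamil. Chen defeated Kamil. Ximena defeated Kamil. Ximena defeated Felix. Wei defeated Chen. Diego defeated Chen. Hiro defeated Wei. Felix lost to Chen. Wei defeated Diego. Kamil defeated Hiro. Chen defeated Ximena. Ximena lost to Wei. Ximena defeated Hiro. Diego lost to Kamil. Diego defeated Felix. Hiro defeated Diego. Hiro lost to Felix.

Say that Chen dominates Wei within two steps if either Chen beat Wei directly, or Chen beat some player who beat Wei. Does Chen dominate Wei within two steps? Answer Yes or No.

Yes

Chen did not beat Wei directly.
Chen beat Felix, Kamil, Ximena, Hiro. Of those, Hiro beat Wei.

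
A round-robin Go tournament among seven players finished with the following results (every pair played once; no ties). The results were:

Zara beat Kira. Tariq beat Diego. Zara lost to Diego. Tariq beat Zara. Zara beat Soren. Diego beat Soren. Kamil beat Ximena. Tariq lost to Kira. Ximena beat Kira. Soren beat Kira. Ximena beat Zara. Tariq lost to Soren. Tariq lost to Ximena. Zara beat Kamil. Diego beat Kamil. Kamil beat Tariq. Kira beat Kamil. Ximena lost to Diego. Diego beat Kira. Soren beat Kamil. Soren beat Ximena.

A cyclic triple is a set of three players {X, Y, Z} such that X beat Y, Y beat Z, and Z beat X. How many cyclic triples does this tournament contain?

Win totals: Soren 4, Kira 2, Tariq 2, Zara 3, Diego 5, Ximena 3, Kamil 2.
A player with w wins dominates both others in C(w,2) triples; summing gives 6 + 1 + 1 + 3 + 10 + 3 + 1 = 25 transitive triples.
Total triples C(7,3) = 35, so cyclic triples = 35 − 25 = 10.

10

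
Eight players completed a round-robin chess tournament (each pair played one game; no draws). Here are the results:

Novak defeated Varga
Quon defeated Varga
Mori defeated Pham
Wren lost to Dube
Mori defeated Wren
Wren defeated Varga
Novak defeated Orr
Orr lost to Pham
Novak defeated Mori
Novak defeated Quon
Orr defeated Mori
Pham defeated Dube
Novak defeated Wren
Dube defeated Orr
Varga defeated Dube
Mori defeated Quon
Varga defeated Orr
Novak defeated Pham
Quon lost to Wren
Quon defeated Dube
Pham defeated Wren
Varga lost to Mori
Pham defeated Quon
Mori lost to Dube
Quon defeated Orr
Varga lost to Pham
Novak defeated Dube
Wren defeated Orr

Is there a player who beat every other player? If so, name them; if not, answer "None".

Novak has 7 wins out of 7 opponents — a perfect record.

Novak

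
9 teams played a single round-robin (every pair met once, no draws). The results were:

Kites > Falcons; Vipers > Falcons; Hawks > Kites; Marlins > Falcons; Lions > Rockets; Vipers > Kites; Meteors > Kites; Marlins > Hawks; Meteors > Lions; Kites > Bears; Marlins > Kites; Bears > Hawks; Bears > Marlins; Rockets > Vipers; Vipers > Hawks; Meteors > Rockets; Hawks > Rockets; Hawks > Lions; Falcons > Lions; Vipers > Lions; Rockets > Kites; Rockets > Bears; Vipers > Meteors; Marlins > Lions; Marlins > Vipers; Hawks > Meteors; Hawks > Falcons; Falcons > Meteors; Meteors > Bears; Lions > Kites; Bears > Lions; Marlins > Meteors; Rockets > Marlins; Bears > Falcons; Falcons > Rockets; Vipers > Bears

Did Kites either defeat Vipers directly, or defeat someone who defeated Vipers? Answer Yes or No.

Kites did not beat Vipers directly.
Kites beat Bears, Falcons, but each of them lost to Vipers. No two-step path.

No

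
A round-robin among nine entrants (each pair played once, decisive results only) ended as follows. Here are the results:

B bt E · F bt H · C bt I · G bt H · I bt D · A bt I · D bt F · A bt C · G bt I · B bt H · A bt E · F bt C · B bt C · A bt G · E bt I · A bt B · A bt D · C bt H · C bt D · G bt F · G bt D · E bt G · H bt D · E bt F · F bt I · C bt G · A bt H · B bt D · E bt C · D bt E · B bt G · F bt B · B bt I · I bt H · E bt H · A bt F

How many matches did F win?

F's results: beat B, C, H, I; lost to A, D, E, G.
That is 4 wins.

4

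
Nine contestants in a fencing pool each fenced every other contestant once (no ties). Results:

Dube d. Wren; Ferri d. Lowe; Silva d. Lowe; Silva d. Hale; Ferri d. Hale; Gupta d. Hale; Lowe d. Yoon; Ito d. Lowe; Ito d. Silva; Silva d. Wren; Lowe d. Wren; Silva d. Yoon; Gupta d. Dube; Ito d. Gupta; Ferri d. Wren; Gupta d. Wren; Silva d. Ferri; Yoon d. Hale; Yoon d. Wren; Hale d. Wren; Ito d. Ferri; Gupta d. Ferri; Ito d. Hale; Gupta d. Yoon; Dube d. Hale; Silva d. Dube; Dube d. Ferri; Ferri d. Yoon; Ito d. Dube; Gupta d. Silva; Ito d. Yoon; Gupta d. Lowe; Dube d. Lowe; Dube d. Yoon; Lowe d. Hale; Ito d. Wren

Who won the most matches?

Ito

Win totals: Yoon 2, Hale 1, Ferri 4, Dube 5, Wren 0, Gupta 7, Silva 6, Ito 8, Lowe 3.
Ito leads with 8 wins (next highest: 7).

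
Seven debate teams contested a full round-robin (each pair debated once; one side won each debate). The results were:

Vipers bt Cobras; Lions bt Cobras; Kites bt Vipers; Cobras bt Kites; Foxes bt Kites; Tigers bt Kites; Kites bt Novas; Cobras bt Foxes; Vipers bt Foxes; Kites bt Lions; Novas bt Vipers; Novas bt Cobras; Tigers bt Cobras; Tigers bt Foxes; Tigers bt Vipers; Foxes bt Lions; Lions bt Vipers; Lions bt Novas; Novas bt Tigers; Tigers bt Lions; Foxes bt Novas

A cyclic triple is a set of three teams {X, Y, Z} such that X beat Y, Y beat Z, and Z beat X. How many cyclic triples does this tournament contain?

11

Win totals: Cobras 2, Novas 3, Lions 3, Vipers 2, Kites 3, Foxes 3, Tigers 5.
A team with w wins dominates both others in C(w,2) triples; summing gives 1 + 3 + 3 + 1 + 3 + 3 + 10 = 24 transitive triples.
Total triples C(7,3) = 35, so cyclic triples = 35 − 24 = 11.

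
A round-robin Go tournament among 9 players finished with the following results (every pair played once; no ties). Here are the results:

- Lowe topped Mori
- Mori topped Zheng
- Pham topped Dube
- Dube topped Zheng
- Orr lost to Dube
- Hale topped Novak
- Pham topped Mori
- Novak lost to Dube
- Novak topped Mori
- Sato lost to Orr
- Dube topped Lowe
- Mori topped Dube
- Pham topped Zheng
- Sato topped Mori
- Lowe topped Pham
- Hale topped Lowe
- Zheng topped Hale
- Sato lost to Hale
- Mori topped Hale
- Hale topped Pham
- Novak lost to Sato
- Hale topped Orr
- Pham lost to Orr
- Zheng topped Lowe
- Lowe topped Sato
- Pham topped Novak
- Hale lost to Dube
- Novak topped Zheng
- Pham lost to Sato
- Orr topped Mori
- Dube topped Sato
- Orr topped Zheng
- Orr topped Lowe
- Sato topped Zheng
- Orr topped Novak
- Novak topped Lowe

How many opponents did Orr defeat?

6

Orr's results: beat Novak, Pham, Sato, Zheng, Lowe, Mori; lost to Dube, Hale.
That is 6 wins.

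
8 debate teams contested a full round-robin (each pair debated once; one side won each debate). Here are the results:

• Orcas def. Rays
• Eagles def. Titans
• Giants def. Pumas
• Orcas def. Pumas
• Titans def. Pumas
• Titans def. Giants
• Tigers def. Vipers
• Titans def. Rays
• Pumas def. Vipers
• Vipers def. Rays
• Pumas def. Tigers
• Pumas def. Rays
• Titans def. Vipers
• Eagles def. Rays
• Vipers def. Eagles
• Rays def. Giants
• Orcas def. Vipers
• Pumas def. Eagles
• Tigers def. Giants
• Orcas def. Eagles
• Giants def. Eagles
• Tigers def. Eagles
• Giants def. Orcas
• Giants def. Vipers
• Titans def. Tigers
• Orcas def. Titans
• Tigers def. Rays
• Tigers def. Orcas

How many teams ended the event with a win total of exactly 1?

1

Win totals: Eagles 2, Titans 5, Rays 1, Vipers 2, Giants 4, Orcas 5, Pumas 4, Tigers 5.
Exactly 1: Rays — 1 team.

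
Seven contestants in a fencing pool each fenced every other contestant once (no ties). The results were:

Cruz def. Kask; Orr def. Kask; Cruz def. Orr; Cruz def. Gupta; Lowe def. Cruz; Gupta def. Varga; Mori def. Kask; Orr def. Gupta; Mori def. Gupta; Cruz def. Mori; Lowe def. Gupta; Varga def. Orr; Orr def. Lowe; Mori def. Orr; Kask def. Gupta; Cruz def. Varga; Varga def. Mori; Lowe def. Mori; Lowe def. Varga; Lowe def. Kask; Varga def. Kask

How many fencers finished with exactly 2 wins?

0

Win totals: Lowe 5, Gupta 1, Kask 1, Varga 3, Mori 3, Orr 3, Cruz 5.
No fencer has exactly 2 wins.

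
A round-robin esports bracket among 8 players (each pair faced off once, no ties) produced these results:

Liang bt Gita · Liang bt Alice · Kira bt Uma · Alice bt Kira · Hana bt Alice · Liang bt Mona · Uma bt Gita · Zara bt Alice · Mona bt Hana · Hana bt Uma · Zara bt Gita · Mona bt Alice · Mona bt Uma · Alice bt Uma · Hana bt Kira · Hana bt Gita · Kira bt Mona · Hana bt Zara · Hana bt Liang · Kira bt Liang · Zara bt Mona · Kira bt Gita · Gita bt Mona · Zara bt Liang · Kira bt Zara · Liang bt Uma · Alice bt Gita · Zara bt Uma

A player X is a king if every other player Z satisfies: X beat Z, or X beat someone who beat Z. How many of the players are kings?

Gita cannot reach Liang, Kira, Zara in two steps.
Liang cannot reach Zara in two steps.
Alice cannot reach Hana in two steps.
Hana reaches everyone (king).
Kira reaches everyone (king).
Zara reaches everyone (king).
Mona reaches everyone (king).
Uma cannot reach Liang, Alice, Hana, Kira, Zara in two steps.
Kings: Hana, Kira, Zara, Mona — 4.

4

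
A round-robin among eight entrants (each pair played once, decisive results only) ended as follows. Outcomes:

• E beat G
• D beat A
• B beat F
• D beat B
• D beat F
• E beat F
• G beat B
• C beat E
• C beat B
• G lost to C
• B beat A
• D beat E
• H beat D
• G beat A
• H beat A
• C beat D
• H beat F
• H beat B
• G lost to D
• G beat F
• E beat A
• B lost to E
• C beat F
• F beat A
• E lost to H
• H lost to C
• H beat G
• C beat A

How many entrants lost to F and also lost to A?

F beat: A.
A beat: no one.
No one was beaten by both.

0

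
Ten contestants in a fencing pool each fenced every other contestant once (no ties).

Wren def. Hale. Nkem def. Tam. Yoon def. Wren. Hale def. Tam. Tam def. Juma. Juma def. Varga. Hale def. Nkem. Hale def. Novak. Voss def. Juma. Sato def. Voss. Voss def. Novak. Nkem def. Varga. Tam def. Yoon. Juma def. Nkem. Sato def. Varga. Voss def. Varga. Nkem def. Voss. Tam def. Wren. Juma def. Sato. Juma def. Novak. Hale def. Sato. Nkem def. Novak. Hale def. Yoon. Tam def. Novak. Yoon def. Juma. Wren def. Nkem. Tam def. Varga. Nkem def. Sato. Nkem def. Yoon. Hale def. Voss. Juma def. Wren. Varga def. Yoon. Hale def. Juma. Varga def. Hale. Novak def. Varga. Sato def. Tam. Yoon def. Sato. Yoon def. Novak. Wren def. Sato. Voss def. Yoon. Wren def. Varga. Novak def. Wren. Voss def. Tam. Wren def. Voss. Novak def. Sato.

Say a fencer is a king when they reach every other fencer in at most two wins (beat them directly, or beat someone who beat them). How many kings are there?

8

Juma reaches everyone (king).
Wren reaches everyone (king).
Sato cannot reach Nkem in two steps.
Varga reaches everyone (king).
Yoon reaches everyone (king).
Hale reaches everyone (king).
Voss reaches everyone (king).
Nkem reaches everyone (king).
Tam reaches everyone (king).
Novak cannot reach Juma in two steps.
Kings: Juma, Wren, Varga, Yoon, Hale, Voss, Nkem, Tam — 8.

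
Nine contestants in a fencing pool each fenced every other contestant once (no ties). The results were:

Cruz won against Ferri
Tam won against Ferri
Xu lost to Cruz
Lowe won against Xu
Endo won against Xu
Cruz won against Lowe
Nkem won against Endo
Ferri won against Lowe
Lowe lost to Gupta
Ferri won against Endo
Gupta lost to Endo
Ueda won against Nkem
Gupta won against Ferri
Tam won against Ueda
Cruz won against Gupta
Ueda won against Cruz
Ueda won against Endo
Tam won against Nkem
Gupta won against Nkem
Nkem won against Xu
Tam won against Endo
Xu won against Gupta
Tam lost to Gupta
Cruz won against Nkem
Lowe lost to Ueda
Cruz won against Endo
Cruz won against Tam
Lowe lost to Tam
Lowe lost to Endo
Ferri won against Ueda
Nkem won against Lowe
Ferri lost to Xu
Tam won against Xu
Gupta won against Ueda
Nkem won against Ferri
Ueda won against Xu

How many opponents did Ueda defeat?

Ueda's results: beat Cruz, Lowe, Nkem, Xu, Endo; lost to Ferri, Gupta, Tam.
That is 5 wins.

5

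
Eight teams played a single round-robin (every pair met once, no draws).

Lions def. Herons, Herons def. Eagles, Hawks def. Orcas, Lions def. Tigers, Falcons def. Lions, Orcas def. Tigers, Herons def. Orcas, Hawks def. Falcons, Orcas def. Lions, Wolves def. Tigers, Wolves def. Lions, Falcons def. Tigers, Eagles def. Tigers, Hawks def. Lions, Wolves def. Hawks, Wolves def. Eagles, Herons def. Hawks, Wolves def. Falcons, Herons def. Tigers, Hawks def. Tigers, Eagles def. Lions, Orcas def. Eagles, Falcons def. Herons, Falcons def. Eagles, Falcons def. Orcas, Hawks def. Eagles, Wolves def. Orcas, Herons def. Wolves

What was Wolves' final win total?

6

Wolves' results: beat Tigers, Eagles, Lions, Hawks, Orcas, Falcons; lost to Herons.
That is 6 wins.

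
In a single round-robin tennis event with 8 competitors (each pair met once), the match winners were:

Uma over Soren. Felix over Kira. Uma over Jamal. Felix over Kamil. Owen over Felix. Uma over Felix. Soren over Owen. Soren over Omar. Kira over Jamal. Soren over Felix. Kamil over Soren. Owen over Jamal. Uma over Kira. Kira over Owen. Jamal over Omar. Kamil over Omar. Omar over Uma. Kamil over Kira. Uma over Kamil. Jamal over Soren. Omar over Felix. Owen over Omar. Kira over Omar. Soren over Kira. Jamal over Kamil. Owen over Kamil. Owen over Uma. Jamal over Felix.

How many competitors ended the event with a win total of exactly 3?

2

Win totals: Felix 2, Owen 5, Kira 3, Omar 2, Soren 4, Uma 5, Jamal 4, Kamil 3.
Exactly 3: Kira, Kamil — 2 competitors.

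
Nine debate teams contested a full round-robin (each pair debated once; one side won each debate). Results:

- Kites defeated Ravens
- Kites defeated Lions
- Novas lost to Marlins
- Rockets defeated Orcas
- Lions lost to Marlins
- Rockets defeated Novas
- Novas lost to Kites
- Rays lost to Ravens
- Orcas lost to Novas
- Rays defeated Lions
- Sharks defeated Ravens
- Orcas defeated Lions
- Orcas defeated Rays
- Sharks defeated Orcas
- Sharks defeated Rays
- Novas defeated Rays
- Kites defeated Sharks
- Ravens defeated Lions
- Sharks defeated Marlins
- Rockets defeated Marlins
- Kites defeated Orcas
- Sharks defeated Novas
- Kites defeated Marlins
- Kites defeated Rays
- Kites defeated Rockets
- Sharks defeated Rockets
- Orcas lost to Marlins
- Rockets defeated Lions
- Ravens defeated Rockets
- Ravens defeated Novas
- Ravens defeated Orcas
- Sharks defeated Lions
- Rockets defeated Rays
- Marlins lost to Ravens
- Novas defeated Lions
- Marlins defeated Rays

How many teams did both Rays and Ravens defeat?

1

Rays beat: Lions.
Ravens beat: Orcas, Lions, Novas, Rays, Rockets, Marlins.
Both beat: Lions — 1.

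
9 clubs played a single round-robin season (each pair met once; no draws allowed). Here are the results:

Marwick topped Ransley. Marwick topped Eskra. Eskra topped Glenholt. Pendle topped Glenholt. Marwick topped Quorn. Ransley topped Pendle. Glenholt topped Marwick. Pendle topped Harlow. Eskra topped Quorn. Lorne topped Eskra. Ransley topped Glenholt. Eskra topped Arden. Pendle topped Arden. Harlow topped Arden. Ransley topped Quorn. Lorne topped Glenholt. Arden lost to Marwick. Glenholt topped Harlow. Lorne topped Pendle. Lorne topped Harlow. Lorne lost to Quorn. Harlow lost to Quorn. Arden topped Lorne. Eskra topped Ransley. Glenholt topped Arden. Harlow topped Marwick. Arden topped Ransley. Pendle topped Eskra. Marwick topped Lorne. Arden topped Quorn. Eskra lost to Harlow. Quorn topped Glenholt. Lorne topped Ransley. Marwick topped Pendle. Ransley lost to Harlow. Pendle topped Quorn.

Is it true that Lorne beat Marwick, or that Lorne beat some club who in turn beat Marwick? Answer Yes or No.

Yes

Lorne did not beat Marwick directly.
Lorne beat Pendle, Harlow, Glenholt, Eskra, Ransley. Of those, Harlow beat Marwick.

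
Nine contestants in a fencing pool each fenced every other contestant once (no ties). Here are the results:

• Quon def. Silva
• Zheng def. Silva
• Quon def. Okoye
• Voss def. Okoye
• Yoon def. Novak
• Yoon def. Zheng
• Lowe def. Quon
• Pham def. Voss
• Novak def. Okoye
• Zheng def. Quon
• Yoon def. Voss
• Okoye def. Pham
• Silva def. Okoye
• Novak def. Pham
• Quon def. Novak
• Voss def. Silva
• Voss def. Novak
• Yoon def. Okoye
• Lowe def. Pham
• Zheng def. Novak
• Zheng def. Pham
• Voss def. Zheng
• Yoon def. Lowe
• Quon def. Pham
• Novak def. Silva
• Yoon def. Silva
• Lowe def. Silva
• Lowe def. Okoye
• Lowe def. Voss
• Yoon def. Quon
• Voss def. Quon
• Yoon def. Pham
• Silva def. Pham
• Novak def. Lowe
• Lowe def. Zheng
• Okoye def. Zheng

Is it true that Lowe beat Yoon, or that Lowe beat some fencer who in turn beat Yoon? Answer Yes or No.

No

Lowe did not beat Yoon directly.
Lowe beat Voss, Okoye, Zheng, Quon, Pham, Silva, but each of them lost to Yoon. No two-step path.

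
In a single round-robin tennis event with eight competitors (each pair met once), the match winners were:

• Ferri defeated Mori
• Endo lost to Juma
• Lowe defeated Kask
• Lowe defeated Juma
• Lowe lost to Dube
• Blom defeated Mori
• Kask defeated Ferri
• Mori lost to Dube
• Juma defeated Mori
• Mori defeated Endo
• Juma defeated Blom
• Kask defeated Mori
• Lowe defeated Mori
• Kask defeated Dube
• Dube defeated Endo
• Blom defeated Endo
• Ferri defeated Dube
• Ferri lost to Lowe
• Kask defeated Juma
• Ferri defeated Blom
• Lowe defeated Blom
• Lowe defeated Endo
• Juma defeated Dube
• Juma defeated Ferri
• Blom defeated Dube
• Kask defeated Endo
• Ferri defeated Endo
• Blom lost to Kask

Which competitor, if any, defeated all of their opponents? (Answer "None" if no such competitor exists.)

Highest win total is Lowe with 6 (out of 7 possible).
Lowe lost to Dube, so no competitor went undefeated.

None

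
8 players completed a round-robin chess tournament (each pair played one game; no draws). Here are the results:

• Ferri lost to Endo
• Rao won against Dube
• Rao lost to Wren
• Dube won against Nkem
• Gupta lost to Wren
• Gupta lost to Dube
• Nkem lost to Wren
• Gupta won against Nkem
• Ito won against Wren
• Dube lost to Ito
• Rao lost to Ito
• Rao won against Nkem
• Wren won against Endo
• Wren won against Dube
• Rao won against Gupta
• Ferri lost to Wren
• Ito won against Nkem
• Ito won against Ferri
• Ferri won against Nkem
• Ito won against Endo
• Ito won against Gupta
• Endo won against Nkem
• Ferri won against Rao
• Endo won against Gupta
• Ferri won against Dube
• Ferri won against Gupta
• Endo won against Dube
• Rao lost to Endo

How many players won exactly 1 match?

1

Win totals: Ferri 4, Gupta 1, Wren 6, Ito 7, Dube 2, Nkem 0, Rao 3, Endo 5.
Exactly 1: Gupta — 1 player.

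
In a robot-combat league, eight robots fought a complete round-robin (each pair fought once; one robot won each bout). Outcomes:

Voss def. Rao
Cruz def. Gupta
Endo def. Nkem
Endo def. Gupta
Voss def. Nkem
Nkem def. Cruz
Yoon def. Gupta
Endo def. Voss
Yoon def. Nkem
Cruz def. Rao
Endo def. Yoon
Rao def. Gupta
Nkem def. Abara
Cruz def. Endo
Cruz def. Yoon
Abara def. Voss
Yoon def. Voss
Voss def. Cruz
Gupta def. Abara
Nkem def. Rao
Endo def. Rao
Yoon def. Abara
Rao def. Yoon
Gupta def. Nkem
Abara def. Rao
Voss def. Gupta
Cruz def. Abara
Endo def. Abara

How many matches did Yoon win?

4

Yoon's results: beat Voss, Nkem, Abara, Gupta; lost to Rao, Cruz, Endo.
That is 4 wins.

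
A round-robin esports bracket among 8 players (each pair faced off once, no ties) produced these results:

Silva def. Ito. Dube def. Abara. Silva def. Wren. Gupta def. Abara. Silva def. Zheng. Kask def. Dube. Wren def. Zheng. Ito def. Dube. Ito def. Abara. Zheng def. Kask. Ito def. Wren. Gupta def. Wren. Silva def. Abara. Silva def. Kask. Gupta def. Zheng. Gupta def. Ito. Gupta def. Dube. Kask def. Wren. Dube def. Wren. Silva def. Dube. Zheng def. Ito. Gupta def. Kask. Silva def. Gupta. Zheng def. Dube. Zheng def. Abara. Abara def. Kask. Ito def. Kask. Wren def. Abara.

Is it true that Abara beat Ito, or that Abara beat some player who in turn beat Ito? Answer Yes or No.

No

Abara did not beat Ito directly.
Abara beat Kask, but each of them lost to Ito. No two-step path.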